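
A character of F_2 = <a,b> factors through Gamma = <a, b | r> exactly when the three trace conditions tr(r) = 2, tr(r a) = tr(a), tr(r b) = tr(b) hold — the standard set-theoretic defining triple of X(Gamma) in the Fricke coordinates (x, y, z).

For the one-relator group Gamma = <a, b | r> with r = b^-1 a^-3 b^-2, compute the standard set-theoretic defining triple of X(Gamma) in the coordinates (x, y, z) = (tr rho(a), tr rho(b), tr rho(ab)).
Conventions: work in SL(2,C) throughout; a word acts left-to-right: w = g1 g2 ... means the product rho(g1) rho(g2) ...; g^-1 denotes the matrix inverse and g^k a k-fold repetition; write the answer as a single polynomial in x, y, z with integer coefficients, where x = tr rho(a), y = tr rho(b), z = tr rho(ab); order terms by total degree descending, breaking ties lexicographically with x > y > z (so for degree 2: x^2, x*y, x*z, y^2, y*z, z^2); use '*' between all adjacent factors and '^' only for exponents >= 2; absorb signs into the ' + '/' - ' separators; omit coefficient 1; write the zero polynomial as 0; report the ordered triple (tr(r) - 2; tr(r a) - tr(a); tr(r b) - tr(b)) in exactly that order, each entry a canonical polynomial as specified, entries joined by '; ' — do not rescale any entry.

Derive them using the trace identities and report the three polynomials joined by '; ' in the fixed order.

x^2*y^2*z - x^3*y - x*y^3 - x^2*z - y^2*z + 4*x*y + z - 2; x^3*y^2*z - x^4*y - x^2*y^3 - x^2*y*z^2 + 4*x^2*y + y*z^2 - x*z - x - y; x^2*y*z - x^3 - x*y^2 - y*z + 3*x - y

trace(a^-1) = trace(a) = x
trace(a^-1 b) = trace(b) * trace(a) - trace(b a) = x*y - z
trace(b^-1 a^-1) = trace(a^-1) * trace(b) - trace(a^-1 b) = z
trace(a^-2 b^-1) = trace(b^-1 a^-1) * trace(a) - trace(b^-1) = x*z - y
trace(a^-2) = trace(a^-1) * trace(a) - trace(1) = x^2 - 2
trace(b^-2 a^-2) = trace(a^-2 b^-1) * trace(b) - trace(a^-2) = x*y*z - x^2 - y^2 + 2
trace(b^-2) = trace(b^-1) * trace(b) - trace(1) = y^2 - 2
trace(b^-2 a) = trace(a b^-1) * trace(b) - trace(a) = x*y^2 - y*z - x
trace(b^-2 a^-1) = trace(b^-2) * trace(a) - trace(b^-2 a) = y*z - x
trace(b^-1 a^-3 b^-1) = trace(b^-2 a^-2) * trace(a) - trace(b^-2 a^-1) = x^2*y*z - x^3 - x*y^2 - y*z + 3*x
trace(b^-1 a^-3) = trace(a^-2 b^-1) * trace(a) - trace(a^-2 b^-1 a) = x^2*z - x*y - z
trace(b^-1 a^-3 b^-2) = trace(b^-1 a^-3 b^-1) * trace(b) - trace(b^-1 a^-3) = x^2*y^2*z - x^3*y - x*y^3 - x^2*z - y^2*z + 4*x*y + z
trace(b a b a) = trace(a b) * trace(a b) - trace(1) = z^2 - 2
trace(a b a^-1 b) = trace(b a b) * trace(a) - trace(b a b a) = x*y*z - x^2 - z^2 + 2
trace(a b a^-1 b^-1) = trace(a b a^-1) * trace(b) - trace(a b a^-1 b) = -x*y*z + x^2 + y^2 + z^2 - 2
trace(a^-1 b^-2 a b) = trace(a b a^-1 b^-1) * trace(b) - trace(a b a^-1) = -x*y^2*z + x^2*y + y^3 + y*z^2 - 3*y
trace(a^-1 b^-2 a b^-1) = trace(a^-1 b^-2 a) * trace(b) - trace(a^-1 b^-2 a b) = x*y^2*z - x^2*y - y*z^2 + y
trace(b^-2 a b^-1) = trace(b^-2 a) * trace(b) - trace(b^-2 a b) = x*y^3 - y^2*z - 2*x*y + z
trace(a^-2 b^-2 a b^-1) = trace(a^-1 b^-2 a b^-1) * trace(a) - trace(a^-1 b^-2 a b^-1 a) = x^2*y^2*z - x^3*y - x*y^3 - x*y*z^2 + y^2*z + 3*x*y - z
trace(b^-1 a^-3 b^-2 a) = trace(a^-2 b^-2 a b^-1) * trace(a) - trace(a^-2 b^-2 a b^-1 a) = x^3*y^2*z - x^4*y - x^2*y^3 - x^2*y*z^2 + 4*x^2*y + y*z^2 - x*z - y
assemble the triple (trace(r) - 2; trace(r a) - x; trace(r b) - y)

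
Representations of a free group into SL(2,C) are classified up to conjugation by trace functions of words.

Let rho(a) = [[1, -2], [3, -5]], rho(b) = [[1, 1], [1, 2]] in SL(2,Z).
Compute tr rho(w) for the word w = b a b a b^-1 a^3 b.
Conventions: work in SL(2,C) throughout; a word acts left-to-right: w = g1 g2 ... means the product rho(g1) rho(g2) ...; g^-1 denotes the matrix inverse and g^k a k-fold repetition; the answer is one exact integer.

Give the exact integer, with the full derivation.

rho(b) = [[1, 1], [1, 2]]
... * rho(a) = [[1, -2], [3, -5]]  ->  [[4, -7], [7, -12]]
... * rho(b) = [[1, 1], [1, 2]]  ->  [[-3, -10], [-5, -17]]
... * rho(a) = [[1, -2], [3, -5]]  ->  [[-33, 56], [-56, 95]]
... * rho(b^-1) = [[2, -1], [-1, 1]]  ->  [[-122, 89], [-207, 151]]
... * rho(a) = [[1, -2], [3, -5]]  ->  [[145, -201], [246, -341]]
... * rho(a) = [[1, -2], [3, -5]]  ->  [[-458, 715], [-777, 1213]]
... * rho(a) = [[1, -2], [3, -5]]  ->  [[1687, -2659], [2862, -4511]]
... * rho(b) = [[1, 1], [1, 2]]  ->  [[-972, -3631], [-1649, -6160]]
tr = -972 + -6160 = -7132

-7132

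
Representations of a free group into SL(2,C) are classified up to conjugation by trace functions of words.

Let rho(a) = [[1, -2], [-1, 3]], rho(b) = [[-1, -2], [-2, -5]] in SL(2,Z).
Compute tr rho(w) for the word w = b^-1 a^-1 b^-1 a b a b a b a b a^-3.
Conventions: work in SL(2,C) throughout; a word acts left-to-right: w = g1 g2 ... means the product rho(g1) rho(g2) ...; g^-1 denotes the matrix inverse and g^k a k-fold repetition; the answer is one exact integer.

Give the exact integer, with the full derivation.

-13523874

rho(b^-1) = [[-5, 2], [2, -1]]
... * rho(a^-1) = [[3, 2], [1, 1]]  ->  [[-13, -8], [5, 3]]
... * rho(b^-1) = [[-5, 2], [2, -1]]  ->  [[49, -18], [-19, 7]]
... * rho(a) = [[1, -2], [-1, 3]]  ->  [[67, -152], [-26, 59]]
... * rho(b) = [[-1, -2], [-2, -5]]  ->  [[237, 626], [-92, -243]]
... * rho(a) = [[1, -2], [-1, 3]]  ->  [[-389, 1404], [151, -545]]
... * rho(b) = [[-1, -2], [-2, -5]]  ->  [[-2419, -6242], [939, 2423]]
... * rho(a) = [[1, -2], [-1, 3]]  ->  [[3823, -13888], [-1484, 5391]]
... * rho(b) = [[-1, -2], [-2, -5]]  ->  [[23953, 61794], [-9298, -23987]]
... * rho(a) = [[1, -2], [-1, 3]]  ->  [[-37841, 137476], [14689, -53365]]
... * rho(b) = [[-1, -2], [-2, -5]]  ->  [[-237111, -611698], [92041, 237447]]
... * rho(a^-1) = [[3, 2], [1, 1]]  ->  [[-1323031, -1085920], [513570, 421529]]
... * rho(a^-1) = [[3, 2], [1, 1]]  ->  [[-5055013, -3731982], [1962239, 1448669]]
... * rho(a^-1) = [[3, 2], [1, 1]]  ->  [[-18897021, -13842008], [7335386, 5373147]]
tr = -18897021 + 5373147 = -13523874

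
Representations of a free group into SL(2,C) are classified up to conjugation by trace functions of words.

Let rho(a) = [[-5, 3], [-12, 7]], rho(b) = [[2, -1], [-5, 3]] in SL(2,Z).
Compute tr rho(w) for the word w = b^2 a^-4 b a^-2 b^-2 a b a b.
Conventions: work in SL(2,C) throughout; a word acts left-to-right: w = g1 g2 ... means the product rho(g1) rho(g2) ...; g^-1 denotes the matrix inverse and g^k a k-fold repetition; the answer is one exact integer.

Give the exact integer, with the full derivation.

-117475

rho(b) = [[2, -1], [-5, 3]]
... * rho(b) = [[2, -1], [-5, 3]]  ->  [[9, -5], [-25, 14]]
... * rho(a^-1) = [[7, -3], [12, -5]]  ->  [[3, -2], [-7, 5]]
... * rho(a^-1) = [[7, -3], [12, -5]]  ->  [[-3, 1], [11, -4]]
... * rho(a^-1) = [[7, -3], [12, -5]]  ->  [[-9, 4], [29, -13]]
... * rho(a^-1) = [[7, -3], [12, -5]]  ->  [[-15, 7], [47, -22]]
... * rho(b) = [[2, -1], [-5, 3]]  ->  [[-65, 36], [204, -113]]
... * rho(a^-1) = [[7, -3], [12, -5]]  ->  [[-23, 15], [72, -47]]
... * rho(a^-1) = [[7, -3], [12, -5]]  ->  [[19, -6], [-60, 19]]
... * rho(b^-1) = [[3, 1], [5, 2]]  ->  [[27, 7], [-85, -22]]
... * rho(b^-1) = [[3, 1], [5, 2]]  ->  [[116, 41], [-365, -129]]
... * rho(a) = [[-5, 3], [-12, 7]]  ->  [[-1072, 635], [3373, -1998]]
... * rho(b) = [[2, -1], [-5, 3]]  ->  [[-5319, 2977], [16736, -9367]]
... * rho(a) = [[-5, 3], [-12, 7]]  ->  [[-9129, 4882], [28724, -15361]]
... * rho(b) = [[2, -1], [-5, 3]]  ->  [[-42668, 23775], [134253, -74807]]
tr = -42668 + -74807 = -117475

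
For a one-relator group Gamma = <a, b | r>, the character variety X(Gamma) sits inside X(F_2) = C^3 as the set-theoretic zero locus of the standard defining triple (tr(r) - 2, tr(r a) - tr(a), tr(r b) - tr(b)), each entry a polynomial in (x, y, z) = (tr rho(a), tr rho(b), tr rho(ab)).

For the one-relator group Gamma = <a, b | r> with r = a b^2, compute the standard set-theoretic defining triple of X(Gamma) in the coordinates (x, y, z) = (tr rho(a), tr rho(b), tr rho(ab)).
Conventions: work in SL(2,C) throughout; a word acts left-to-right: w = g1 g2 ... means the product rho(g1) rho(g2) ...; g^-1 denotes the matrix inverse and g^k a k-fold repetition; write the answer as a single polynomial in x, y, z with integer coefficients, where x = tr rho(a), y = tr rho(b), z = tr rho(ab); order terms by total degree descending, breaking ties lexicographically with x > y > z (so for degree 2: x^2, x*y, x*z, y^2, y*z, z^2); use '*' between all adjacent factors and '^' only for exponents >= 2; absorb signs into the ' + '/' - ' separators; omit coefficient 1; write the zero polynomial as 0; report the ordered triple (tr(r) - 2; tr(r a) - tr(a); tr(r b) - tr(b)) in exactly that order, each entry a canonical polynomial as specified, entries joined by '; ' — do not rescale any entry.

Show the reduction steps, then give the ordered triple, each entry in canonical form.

and trace(a b^2) = trace(b) * trace(a b) - trace(a) = y*z - x
trace(a^2 b) = trace(a) * trace(b a) - trace(b)  (reduce the a square) = x*z - y
and trace(a^2) = trace(a) * trace(a) - trace(1)  (reduce the a square) = x^2 - 2
and trace(a b^2 a) = trace(b) * trace(a^2 b) - trace(a^2)  (reduce the b square) = x*y*z - x^2 - y^2 + 2
next, trace(a b^3) = trace(b) * trace(a b^2) - trace(a b)   [square of b] = y^2*z - x*y - z
assemble the triple (trace(r) - 2; trace(r a) - x; trace(r b) - y)

y*z - x - 2; x*y*z - x^2 - y^2 - x + 2; y^2*z - x*y - y - z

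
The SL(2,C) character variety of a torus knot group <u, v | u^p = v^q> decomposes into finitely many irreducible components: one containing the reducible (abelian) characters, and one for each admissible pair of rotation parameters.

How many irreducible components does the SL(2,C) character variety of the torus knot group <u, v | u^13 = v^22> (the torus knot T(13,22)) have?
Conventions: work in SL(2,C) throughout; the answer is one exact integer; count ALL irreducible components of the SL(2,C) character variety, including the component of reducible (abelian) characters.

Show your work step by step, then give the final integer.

For T(13,22): irreducibility forces the central element u^13 = v^22 to one of +I, -I.
So on each irreducible component the traces are pinned: tr(u) = 2*cos(pi*alpha/13) with 1 <= alpha <= 12, tr(v) = 2*cos(pi*beta/22) with 1 <= beta <= 21.
The two central values (-1)^alpha I and (-1)^beta I must be the same matrix, so alpha and beta share a parity.
Enumerate parity-matched pairs: 6*11 odd-odd plus 6*10 even-even gives 126.
That is 126 components of irreducible characters, and with the reducible (abelian) component the total is 127.

127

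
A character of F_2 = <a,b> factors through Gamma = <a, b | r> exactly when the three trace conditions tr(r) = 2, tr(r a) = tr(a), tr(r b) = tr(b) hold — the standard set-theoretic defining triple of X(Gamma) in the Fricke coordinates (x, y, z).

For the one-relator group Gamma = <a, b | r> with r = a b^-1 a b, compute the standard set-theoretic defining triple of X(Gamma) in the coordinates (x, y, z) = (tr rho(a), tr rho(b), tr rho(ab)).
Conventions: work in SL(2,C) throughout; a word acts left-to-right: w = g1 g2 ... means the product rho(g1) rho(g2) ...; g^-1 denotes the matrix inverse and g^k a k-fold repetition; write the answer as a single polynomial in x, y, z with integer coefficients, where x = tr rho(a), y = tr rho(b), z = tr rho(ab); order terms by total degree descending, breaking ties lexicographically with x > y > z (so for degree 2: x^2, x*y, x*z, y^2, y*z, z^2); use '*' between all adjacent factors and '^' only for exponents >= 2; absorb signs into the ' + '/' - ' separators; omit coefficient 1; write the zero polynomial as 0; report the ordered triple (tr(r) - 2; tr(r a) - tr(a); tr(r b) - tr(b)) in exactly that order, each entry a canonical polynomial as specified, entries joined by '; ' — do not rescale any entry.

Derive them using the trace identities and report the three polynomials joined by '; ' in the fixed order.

x*y*z - y^2 - z^2; x^2*y*z - x*y^2 - x*z^2; x*y^2*z - x^2*y - y^3 - y*z^2 + x*z + 2*y

tr(a b a) = tr(a) tr(b a) - tr(b)  (reduce the a square) = x*z - y
use: tr(a b a b) = tr(a b) tr(a b) - tr(1)  (split on a) = z^2 - 2
tr(a b^-1 a b) = tr(a b a) tr(b) - tr(a b a b)  (eliminate b^-1) = x*y*z - y^2 - z^2 + 2
tr(a b a^2) = tr(a) tr(b a^2) - tr(b a)  (reduce the a square) = x^2*z - x*y - z
tr(b a b) = tr(b) tr(a b) - tr(a)  (reduce the b square) = y*z - x
apply: tr(a b a^2 b) = tr(a) tr(b a b a) - tr(b a b)  (reduce the a square) = x*z^2 - y*z - x
use: tr(a b^-1 a b a) = tr(a b a^2) tr(b) - tr(a b a^2 b)  (eliminate b^-1) = x^2*y*z - x*y^2 - x*z^2 + x
apply: tr(b^2) = tr(b) tr(b) - tr(1)   [square of b] = y^2 - 2
use: tr(a b^2 a) = tr(a) tr(b^2 a) - tr(b^2)   [square of a] = x*y*z - x^2 - y^2 + 2
tr(a b^2 a b) = tr(b) tr(a b a b) - tr(a b a)   [square of b] = y*z^2 - x*z - y
apply: tr(a b^-1 a b^2) = tr(a b^2 a) tr(b) - tr(a b^2 a b)   [inverse elimination on b] = x*y^2*z - x^2*y - y^3 - y*z^2 + x*z + 3*y
assemble the triple (tr(r) - 2; tr(r a) - x; tr(r b) - y)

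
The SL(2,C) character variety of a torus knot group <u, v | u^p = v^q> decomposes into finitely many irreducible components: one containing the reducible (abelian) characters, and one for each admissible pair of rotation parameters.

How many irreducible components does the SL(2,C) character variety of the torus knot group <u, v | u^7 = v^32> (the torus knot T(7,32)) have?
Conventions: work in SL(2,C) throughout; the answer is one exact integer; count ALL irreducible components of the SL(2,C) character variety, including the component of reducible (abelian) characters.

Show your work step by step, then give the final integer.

Gamma = < u, v | u^7 = v^32 > (torus knot T(7,32)); the central element u^7 = v^32 acts as +I or -I in any irreducible SL(2,C) representation.
On an irreducible component, tr(u) is locked at 2*cos(pi*alpha/7) for some alpha in 1..6, and tr(v) at 2*cos(pi*beta/32) for some beta in 1..31.
u^7 = (-1)^alpha I and v^32 = (-1)^beta I must agree, so alpha and beta have equal parity.
Enumerate parity-matched pairs: 3*16 odd-odd plus 3*15 even-even gives 93.
That is 93 components of irreducible characters, and with the reducible (abelian) component the total is 94.

94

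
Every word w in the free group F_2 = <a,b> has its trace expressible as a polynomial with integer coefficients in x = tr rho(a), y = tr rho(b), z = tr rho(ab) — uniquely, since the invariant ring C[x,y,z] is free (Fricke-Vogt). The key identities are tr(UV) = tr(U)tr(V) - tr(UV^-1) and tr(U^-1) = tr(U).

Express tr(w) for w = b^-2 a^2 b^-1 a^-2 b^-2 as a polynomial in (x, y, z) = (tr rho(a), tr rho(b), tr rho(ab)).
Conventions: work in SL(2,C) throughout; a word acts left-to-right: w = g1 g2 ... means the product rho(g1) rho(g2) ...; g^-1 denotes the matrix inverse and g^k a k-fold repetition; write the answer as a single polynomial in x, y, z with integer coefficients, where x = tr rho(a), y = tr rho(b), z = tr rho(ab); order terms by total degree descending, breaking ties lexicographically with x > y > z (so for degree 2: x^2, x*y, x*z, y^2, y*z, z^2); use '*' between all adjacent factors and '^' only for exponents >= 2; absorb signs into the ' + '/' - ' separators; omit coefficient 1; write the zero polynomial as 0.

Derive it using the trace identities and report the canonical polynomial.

tr(a b^-1) = tr(a)*tr(b) - tr(a b)  (eliminate b^-1) = x*y - z
tr(b^-2 a) = tr(a b^-1)*tr(b) - tr(a)  (eliminate b^-1) = x*y^2 - y*z - x
use: tr(b^2 a) = tr(b)*tr(a b) - tr(a)  (reduce the b square) = y*z - x
tr(b^2) = tr(b)*tr(b) - tr(1)  (reduce the b square) = y^2 - 2
apply: tr(b a^2 b) = tr(a)*tr(b^2 a) - tr(b^2)  (reduce the a square) = x*y*z - x^2 - y^2 + 2
apply: tr(b a b a) = tr(b a)*tr(b a) - tr(1)  (split on b) = z^2 - 2
tr(b a^2 b a) = tr(a)*tr(b a b a) - tr(b a b)  (reduce the a square) = x*z^2 - y*z - x
apply: tr(a^2 b a^-1 b) = tr(b a^2 b)*tr(a) - tr(b a^2 b a)  (eliminate a^-1) = x^2*y*z - x^3 - x*y^2 - x*z^2 + y*z + 3*x
apply: tr(b^-1 a^2 b a^-1) = tr(a^2 b a^-1)*tr(b) - tr(a^2 b a^-1 b)  (eliminate b^-1) = -x^2*y*z + x^3 + x*y^2 + x*z^2 - 3*x
use: tr(a^-1 b^-2 a^2 b) = tr(b^-1 a^2 b a^-1)*tr(b) - tr(b^-1 a^2 b a^-1 b)  (eliminate b^-1) = -x^2*y^2*z + x^3*y + x*y^3 + x*y*z^2 - 3*x*y - z
use: tr(b^-2 a^2 b^-1 a^-1) = tr(a^-1 b^-2 a^2)*tr(b) - tr(a^-1 b^-2 a^2 b)  (eliminate b^-1) = x^2*y^2*z - x^3*y - x*y*z^2 - y^2*z + 2*x*y + z
tr(a^2) = tr(a)*tr(a) - tr(1)  (reduce the a square) = x^2 - 2
tr(a^2 b) = tr(a)*tr(b a) - tr(b)  (reduce the a square) = x*z - y
apply: tr(b^-1 a^2) = tr(a^2)*tr(b) - tr(a^2 b)  (eliminate b^-1) = x^2*y - x*z - y
tr(a^2 b^-2) = tr(b^-1 a^2)*tr(b) - tr(b^-1 a^2 b)  (eliminate b^-1) = x^2*y^2 - x*y*z - x^2 - y^2 + 2
tr(b^-2 a^2 b^-1) = tr(a^2 b^-2)*tr(b) - tr(a^2 b^-1)  (eliminate b^-1) = x^2*y^3 - x*y^2*z - 2*x^2*y - y^3 + x*z + 3*y
use: tr(a^2 b^-1 a^-2 b^-2) = tr(b^-2 a^2 b^-1 a^-1)*tr(a) - tr(b^-2 a^2 b^-1)  (eliminate a^-1) = x^3*y^2*z - x^4*y - x^2*y^3 - x^2*y*z^2 + 4*x^2*y + y^3 - 3*y
tr(a^-2 b a^2 b) = tr(a^-1 b a^2 b)*tr(a) - tr(a^-1 b a^2 b a)  (eliminate a^-1) = x^3*y*z - x^4 - x^2*y^2 - x^2*z^2 + 4*x^2 + y^2 - 2
tr(a^2 b^-1 a^-2 b) = tr(a^-2 b a^2)*tr(b) - tr(a^-2 b a^2 b)  (eliminate b^-1) = -x^3*y*z + x^4 + x^2*y^2 + x^2*z^2 - 4*x^2 + 2
tr(a^2 b^-1 a^-2 b^-1) = tr(a^2 b^-1 a^-2)*tr(b) - tr(a^2 b^-1 a^-2 b)  (eliminate b^-1) = x^3*y*z - x^4 - x^2*y^2 - x^2*z^2 + 4*x^2 + y^2 - 2
tr(b^-2 a^2 b^-1 a^-2 b^-1) = tr(a^2 b^-1 a^-2 b^-2)*tr(b) - tr(a^2 b^-1 a^-2 b^-1)  (eliminate b^-1) = x^3*y^3*z - x^4*y^2 - x^2*y^4 - x^2*y^2*z^2 - x^3*y*z + x^4 + 5*x^2*y^2 + x^2*z^2 + y^4 - 4*x^2 - 4*y^2 + 2
use: tr(b^-2 a^2 b^-1 a^-2 b^-2) = tr(b^-2 a^2 b^-1 a^-2 b^-1)*tr(b) - tr(b^-2 a^2 b^-1 a^-2)  (eliminate b^-1) = x^3*y^4*z - x^4*y^3 - x^2*y^5 - x^2*y^3*z^2 - 2*x^3*y^2*z + 2*x^4*y + 6*x^2*y^3 + 2*x^2*y*z^2 + y^5 - 8*x^2*y - 5*y^3 + 5*y

x^3*y^4*z - x^4*y^3 - x^2*y^5 - x^2*y^3*z^2 - 2*x^3*y^2*z + 2*x^4*y + 6*x^2*y^3 + 2*x^2*y*z^2 + y^5 - 8*x^2*y - 5*y^3 + 5*y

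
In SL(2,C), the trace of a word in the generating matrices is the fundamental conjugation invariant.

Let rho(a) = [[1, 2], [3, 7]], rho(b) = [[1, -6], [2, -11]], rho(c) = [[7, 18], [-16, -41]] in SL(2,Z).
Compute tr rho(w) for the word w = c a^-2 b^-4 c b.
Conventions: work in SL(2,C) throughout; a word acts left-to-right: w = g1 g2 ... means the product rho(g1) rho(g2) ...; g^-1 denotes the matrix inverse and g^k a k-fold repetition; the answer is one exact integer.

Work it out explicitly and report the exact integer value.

-614229470

rho(c) = [[7, 18], [-16, -41]]
... * rho(a^-1) = [[7, -2], [-3, 1]]  ->  [[-5, 4], [11, -9]]
... * rho(a^-1) = [[7, -2], [-3, 1]]  ->  [[-47, 14], [104, -31]]
... * rho(b^-1) = [[-11, 6], [-2, 1]]  ->  [[489, -268], [-1082, 593]]
... * rho(b^-1) = [[-11, 6], [-2, 1]]  ->  [[-4843, 2666], [10716, -5899]]
... * rho(b^-1) = [[-11, 6], [-2, 1]]  ->  [[47941, -26392], [-106078, 58397]]
... * rho(b^-1) = [[-11, 6], [-2, 1]]  ->  [[-474567, 261254], [1050064, -578071]]
... * rho(c) = [[7, 18], [-16, -41]]  ->  [[-7502033, -19253620], [16599584, 42602063]]
... * rho(b) = [[1, -6], [2, -11]]  ->  [[-46009273, 256802018], [101803710, -568220197]]
tr = -46009273 + -568220197 = -614229470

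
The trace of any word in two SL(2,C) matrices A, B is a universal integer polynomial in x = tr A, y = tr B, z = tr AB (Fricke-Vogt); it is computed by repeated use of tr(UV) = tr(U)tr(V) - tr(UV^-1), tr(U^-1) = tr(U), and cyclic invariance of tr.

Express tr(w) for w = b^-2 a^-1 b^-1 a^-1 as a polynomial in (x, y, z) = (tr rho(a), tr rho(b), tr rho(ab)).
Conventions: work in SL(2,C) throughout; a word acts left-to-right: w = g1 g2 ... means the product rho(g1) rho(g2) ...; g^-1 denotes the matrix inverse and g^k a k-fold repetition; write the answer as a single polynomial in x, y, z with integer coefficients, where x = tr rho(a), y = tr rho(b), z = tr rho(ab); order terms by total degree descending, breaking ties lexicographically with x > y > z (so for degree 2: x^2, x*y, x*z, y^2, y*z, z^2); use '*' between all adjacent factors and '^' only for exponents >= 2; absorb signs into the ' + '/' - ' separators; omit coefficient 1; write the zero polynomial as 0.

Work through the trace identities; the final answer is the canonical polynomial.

y*z^2 - x*z - y

trace(b^-1) = trace(b) = y
and trace(b^-2) = trace(b^-1)*trace(b) - trace(1)   [inverse elimination on b] = y^2 - 2
trace(b^-1 a) = trace(a)*trace(b) - trace(a b)   [inverse elimination on b] = x*y - z
trace(b^-2 a) = trace(b^-1 a)*trace(b) - trace(b^-1 a b)   [inverse elimination on b] = x*y^2 - y*z - x
and trace(b^-1 a^-1 b^-1) = trace(b^-2)*trace(a) - trace(b^-2 a)   [inverse elimination on a] = y*z - x
trace(a^2) = trace(a)*trace(a) - trace(1)   [square of a] = x^2 - 2
next, trace(a^2 b) = trace(a)*trace(b a) - trace(b)   [square of a] = x*z - y
trace(a b^-1 a) = trace(a^2)*trace(b) - trace(a^2 b)   [inverse elimination on b] = x^2*y - x*z - y
trace(a b a b) = trace(b a)*trace(b a) - trace(1)   [split at a repeated b] = z^2 - 2
trace(a b^-1 a b) = trace(a b a)*trace(b) - trace(a b a b)   [inverse elimination on b] = x*y*z - y^2 - z^2 + 2
trace(b^-1 a b^-1 a) = trace(a b^-1 a)*trace(b) - trace(a b^-1 a b)   [inverse elimination on b] = x^2*y^2 - 2*x*y*z + z^2 - 2
and trace(b^-1 a^-1 b^-1 a) = trace(b^-1 a b^-1)*trace(a) - trace(b^-1 a b^-1 a)   [inverse elimination on a] = x*y*z - x^2 - z^2 + 2
trace(a^-1 b^-1 a^-1 b^-1) = trace(b^-1 a^-1 b^-1)*trace(a) - trace(b^-1 a^-1 b^-1 a)   [inverse elimination on a] = z^2 - 2
trace(b^-2 a^-1 b^-1 a^-1) = trace(a^-1 b^-1 a^-1 b^-1)*trace(b) - trace(a^-1 b^-1 a^-1)   [inverse elimination on b] = y*z^2 - x*z - y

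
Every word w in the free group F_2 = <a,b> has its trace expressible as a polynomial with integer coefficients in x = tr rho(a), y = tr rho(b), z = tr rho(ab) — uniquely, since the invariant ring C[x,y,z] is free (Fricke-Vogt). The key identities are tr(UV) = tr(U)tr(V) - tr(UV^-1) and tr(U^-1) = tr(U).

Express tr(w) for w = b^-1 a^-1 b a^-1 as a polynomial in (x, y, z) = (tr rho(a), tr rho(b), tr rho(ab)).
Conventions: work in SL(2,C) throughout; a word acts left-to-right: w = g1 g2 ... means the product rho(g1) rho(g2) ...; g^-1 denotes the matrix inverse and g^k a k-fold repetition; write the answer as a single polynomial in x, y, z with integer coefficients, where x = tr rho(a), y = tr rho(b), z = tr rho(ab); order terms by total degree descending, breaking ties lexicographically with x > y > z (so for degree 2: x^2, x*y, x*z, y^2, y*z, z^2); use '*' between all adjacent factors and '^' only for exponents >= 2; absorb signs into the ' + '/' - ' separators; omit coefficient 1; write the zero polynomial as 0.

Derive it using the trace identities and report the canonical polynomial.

x*y*z - y^2 - z^2 + 2

tr(a^-1) = tr(a) = x
tr(b a b) = tr(b)*tr(a b) - tr(a) = y*z - x
tr(b a b a) = tr(b a)*tr(b a) - tr(1)   [split at repeated b] = z^2 - 2
so tr(a^-1 b a b) = tr(b a b)*tr(a) - tr(b a b a) = x*y*z - x^2 - z^2 + 2
tr(b^-1 a^-1 b a) = tr(a^-1 b a)*tr(b) - tr(a^-1 b a b) = -x*y*z + x^2 + y^2 + z^2 - 2
tr(b^-1 a^-1 b a^-1) = tr(b^-1 a^-1 b)*tr(a) - tr(b^-1 a^-1 b a) = x*y*z - y^2 - z^2 + 2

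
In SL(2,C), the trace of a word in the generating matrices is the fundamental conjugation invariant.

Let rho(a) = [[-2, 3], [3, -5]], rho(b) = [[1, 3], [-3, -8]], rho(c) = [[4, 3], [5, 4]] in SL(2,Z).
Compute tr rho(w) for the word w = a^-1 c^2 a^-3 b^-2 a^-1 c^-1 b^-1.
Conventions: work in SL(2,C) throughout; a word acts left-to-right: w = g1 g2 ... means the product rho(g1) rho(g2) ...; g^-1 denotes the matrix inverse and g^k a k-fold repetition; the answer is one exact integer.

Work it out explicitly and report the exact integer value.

rho(a^-1) = [[-5, -3], [-3, -2]]
... * rho(c) = [[4, 3], [5, 4]]  ->  [[-35, -27], [-22, -17]]
... * rho(c) = [[4, 3], [5, 4]]  ->  [[-275, -213], [-173, -134]]
... * rho(a^-1) = [[-5, -3], [-3, -2]]  ->  [[2014, 1251], [1267, 787]]
... * rho(a^-1) = [[-5, -3], [-3, -2]]  ->  [[-13823, -8544], [-8696, -5375]]
... * rho(a^-1) = [[-5, -3], [-3, -2]]  ->  [[94747, 58557], [59605, 36838]]
... * rho(b^-1) = [[-8, -3], [3, 1]]  ->  [[-582305, -225684], [-366326, -141977]]
... * rho(b^-1) = [[-8, -3], [3, 1]]  ->  [[3981388, 1521231], [2504677, 957001]]
... * rho(a^-1) = [[-5, -3], [-3, -2]]  ->  [[-24470633, -14986626], [-15394388, -9428033]]
... * rho(c^-1) = [[4, -3], [-5, 4]]  ->  [[-22949402, 13465395], [-14437387, 8471032]]
... * rho(b^-1) = [[-8, -3], [3, 1]]  ->  [[223991401, 82313601], [140912192, 51783193]]
tr = 223991401 + 51783193 = 275774594

275774594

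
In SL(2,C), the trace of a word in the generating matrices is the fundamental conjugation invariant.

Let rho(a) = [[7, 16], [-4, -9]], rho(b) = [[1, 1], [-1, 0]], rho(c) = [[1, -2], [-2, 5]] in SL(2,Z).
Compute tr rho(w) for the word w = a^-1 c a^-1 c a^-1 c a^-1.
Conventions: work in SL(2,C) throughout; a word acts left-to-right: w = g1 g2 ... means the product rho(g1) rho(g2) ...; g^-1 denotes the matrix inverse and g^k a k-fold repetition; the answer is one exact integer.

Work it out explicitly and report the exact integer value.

rho(a^-1) = [[-9, -16], [4, 7]]
... * rho(c) = [[1, -2], [-2, 5]]  ->  [[23, -62], [-10, 27]]
... * rho(a^-1) = [[-9, -16], [4, 7]]  ->  [[-455, -802], [198, 349]]
... * rho(c) = [[1, -2], [-2, 5]]  ->  [[1149, -3100], [-500, 1349]]
... * rho(a^-1) = [[-9, -16], [4, 7]]  ->  [[-22741, -40084], [9896, 17443]]
... * rho(c) = [[1, -2], [-2, 5]]  ->  [[57427, -154938], [-24990, 67423]]
... * rho(a^-1) = [[-9, -16], [4, 7]]  ->  [[-1136595, -2003398], [494602, 871801]]
tr = -1136595 + 871801 = -264794

-264794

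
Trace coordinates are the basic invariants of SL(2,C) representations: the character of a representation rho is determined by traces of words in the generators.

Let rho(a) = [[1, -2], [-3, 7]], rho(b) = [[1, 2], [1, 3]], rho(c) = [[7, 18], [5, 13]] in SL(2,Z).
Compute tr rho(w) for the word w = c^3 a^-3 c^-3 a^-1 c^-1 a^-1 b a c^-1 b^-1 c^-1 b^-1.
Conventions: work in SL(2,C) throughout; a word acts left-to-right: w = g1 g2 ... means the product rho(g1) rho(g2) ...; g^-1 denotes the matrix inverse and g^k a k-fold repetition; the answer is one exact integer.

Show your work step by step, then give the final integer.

rho(c) = [[7, 18], [5, 13]]
... * rho(c) = [[7, 18], [5, 13]]  ->  [[139, 360], [100, 259]]
... * rho(c) = [[7, 18], [5, 13]]  ->  [[2773, 7182], [1995, 5167]]
... * rho(a^-1) = [[7, 2], [3, 1]]  ->  [[40957, 12728], [29466, 9157]]
... * rho(a^-1) = [[7, 2], [3, 1]]  ->  [[324883, 94642], [233733, 68089]]
... * rho(a^-1) = [[7, 2], [3, 1]]  ->  [[2558107, 744408], [1840398, 535555]]
... * rho(c^-1) = [[13, -18], [-5, 7]]  ->  [[29533351, -40835070], [21247399, -29378279]]
... * rho(c^-1) = [[13, -18], [-5, 7]]  ->  [[588108913, -817445808], [423107582, -588101135]]
... * rho(c^-1) = [[13, -18], [-5, 7]]  ->  [[11732644909, -16308081090], [8440904241, -11732644421]]
... * rho(a^-1) = [[7, 2], [3, 1]]  ->  [[33204271093, 7157208728], [23888396424, 5149164061]]
... * rho(c^-1) = [[13, -18], [-5, 7]]  ->  [[395869480569, -547576418578], [284803333207, -393946987205]]
... * rho(a^-1) = [[7, 2], [3, 1]]  ->  [[1128357108249, 244162542560], [811782370834, 175659679209]]
... * rho(b) = [[1, 2], [1, 3]]  ->  [[1372519650809, 2989201844178], [987442050043, 2150543779295]]
... * rho(a) = [[1, -2], [-3, 7]]  ->  [[-7595085881725, 18179373607628], [-5464189287842, 13078922354979]]
... * rho(c^-1) = [[13, -18], [-5, 7]]  ->  [[-189632984500565, 263967161124446], [-136429072516841, 189907863666009]]
... * rho(b^-1) = [[3, -2], [-1, 1]]  ->  [[-832866114626141, 643233130125576], [-599195081216532, 462766008699691]]
... * rho(c^-1) = [[13, -18], [-5, 7]]  ->  [[-14043425140767713, 19494221974149570], [-10103366099313371, 14024873522795413]]
... * rho(b^-1) = [[3, -2], [-1, 1]]  ->  [[-61624497396452709, 47581072255684996], [-44334971820735526, 34231605721422155]]
tr = -61624497396452709 + 34231605721422155 = -27392891675030554

-27392891675030554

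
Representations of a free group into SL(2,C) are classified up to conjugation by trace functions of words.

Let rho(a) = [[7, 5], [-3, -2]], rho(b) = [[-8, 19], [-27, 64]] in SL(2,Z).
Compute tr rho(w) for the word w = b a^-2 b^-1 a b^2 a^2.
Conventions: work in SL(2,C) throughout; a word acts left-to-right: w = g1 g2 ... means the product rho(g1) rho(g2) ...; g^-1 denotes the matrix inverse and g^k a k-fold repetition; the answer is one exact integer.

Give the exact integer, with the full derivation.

-135448629661

rho(b) = [[-8, 19], [-27, 64]]
... * rho(a^-1) = [[-2, -5], [3, 7]]  ->  [[73, 173], [246, 583]]
... * rho(a^-1) = [[-2, -5], [3, 7]]  ->  [[373, 846], [1257, 2851]]
... * rho(b^-1) = [[64, -19], [27, -8]]  ->  [[46714, -13855], [157425, -46691]]
... * rho(a) = [[7, 5], [-3, -2]]  ->  [[368563, 261280], [1242048, 880507]]
... * rho(b) = [[-8, 19], [-27, 64]]  ->  [[-10003064, 23724617], [-33710073, 79951360]]
... * rho(b) = [[-8, 19], [-27, 64]]  ->  [[-560540147, 1328317272], [-1889006136, 4476395653]]
... * rho(a) = [[7, 5], [-3, -2]]  ->  [[-7908732845, -5459335279], [-26652229911, -18397821986]]
... * rho(a) = [[7, 5], [-3, -2]]  ->  [[-38983124078, -28624993667], [-131372143419, -96465505583]]
tr = -38983124078 + -96465505583 = -135448629661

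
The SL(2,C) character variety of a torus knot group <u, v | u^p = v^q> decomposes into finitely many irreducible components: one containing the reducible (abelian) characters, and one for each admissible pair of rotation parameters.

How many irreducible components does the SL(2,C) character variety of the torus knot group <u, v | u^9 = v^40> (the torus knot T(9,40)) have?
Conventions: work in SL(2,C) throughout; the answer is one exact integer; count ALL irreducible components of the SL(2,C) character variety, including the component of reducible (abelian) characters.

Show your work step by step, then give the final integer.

157

For T(9,40): irreducibility forces the central element u^9 = v^40 to one of +I, -I.
On an irreducible component, tr(u) is locked at 2*cos(pi*alpha/9) for some alpha in 1..8, and tr(v) at 2*cos(pi*beta/40) for some beta in 1..39.
u^9 = (-1)^alpha I and v^40 = (-1)^beta I must agree, so alpha and beta have equal parity.
Enumerate parity-matched pairs: 4*20 odd-odd plus 4*19 even-even gives 156.
Total: 156 irreducible-character components + 1 reducible (abelian) component = 157.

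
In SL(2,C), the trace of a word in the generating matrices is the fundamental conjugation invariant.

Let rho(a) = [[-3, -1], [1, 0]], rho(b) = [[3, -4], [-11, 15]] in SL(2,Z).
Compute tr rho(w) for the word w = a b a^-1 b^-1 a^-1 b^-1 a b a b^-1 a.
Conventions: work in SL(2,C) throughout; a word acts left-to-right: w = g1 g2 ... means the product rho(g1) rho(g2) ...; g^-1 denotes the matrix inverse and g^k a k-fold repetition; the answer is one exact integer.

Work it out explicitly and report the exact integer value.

rho(a) = [[-3, -1], [1, 0]]
... * rho(b) = [[3, -4], [-11, 15]]  ->  [[2, -3], [3, -4]]
... * rho(a^-1) = [[0, 1], [-1, -3]]  ->  [[3, 11], [4, 15]]
... * rho(b^-1) = [[15, 4], [11, 3]]  ->  [[166, 45], [225, 61]]
... * rho(a^-1) = [[0, 1], [-1, -3]]  ->  [[-45, 31], [-61, 42]]
... * rho(b^-1) = [[15, 4], [11, 3]]  ->  [[-334, -87], [-453, -118]]
... * rho(a) = [[-3, -1], [1, 0]]  ->  [[915, 334], [1241, 453]]
... * rho(b) = [[3, -4], [-11, 15]]  ->  [[-929, 1350], [-1260, 1831]]
... * rho(a) = [[-3, -1], [1, 0]]  ->  [[4137, 929], [5611, 1260]]
... * rho(b^-1) = [[15, 4], [11, 3]]  ->  [[72274, 19335], [98025, 26224]]
... * rho(a) = [[-3, -1], [1, 0]]  ->  [[-197487, -72274], [-267851, -98025]]
tr = -197487 + -98025 = -295512

-295512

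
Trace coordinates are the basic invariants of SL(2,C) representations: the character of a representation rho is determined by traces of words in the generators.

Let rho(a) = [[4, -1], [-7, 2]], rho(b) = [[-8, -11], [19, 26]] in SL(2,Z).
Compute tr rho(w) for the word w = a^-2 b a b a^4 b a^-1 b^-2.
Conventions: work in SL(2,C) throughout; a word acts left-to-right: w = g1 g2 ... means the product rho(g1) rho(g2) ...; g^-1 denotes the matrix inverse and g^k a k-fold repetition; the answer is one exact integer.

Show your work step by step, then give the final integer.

rho(a^-1) = [[2, 1], [7, 4]]
... * rho(a^-1) = [[2, 1], [7, 4]]  ->  [[11, 6], [42, 23]]
... * rho(b) = [[-8, -11], [19, 26]]  ->  [[26, 35], [101, 136]]
... * rho(a) = [[4, -1], [-7, 2]]  ->  [[-141, 44], [-548, 171]]
... * rho(b) = [[-8, -11], [19, 26]]  ->  [[1964, 2695], [7633, 10474]]
... * rho(a) = [[4, -1], [-7, 2]]  ->  [[-11009, 3426], [-42786, 13315]]
... * rho(a) = [[4, -1], [-7, 2]]  ->  [[-68018, 17861], [-264349, 69416]]
... * rho(a) = [[4, -1], [-7, 2]]  ->  [[-397099, 103740], [-1543308, 403181]]
... * rho(a) = [[4, -1], [-7, 2]]  ->  [[-2314576, 604579], [-8995499, 2349670]]
... * rho(b) = [[-8, -11], [19, 26]]  ->  [[30003609, 41179390], [116607722, 160041909]]
... * rho(a^-1) = [[2, 1], [7, 4]]  ->  [[348262948, 194721169], [1353508807, 756775358]]
... * rho(b^-1) = [[26, 11], [-19, -8]]  ->  [[5355134437, 2273123076], [20812497180, 8834394013]]
... * rho(b^-1) = [[26, 11], [-19, -8]]  ->  [[96044156918, 40721494199], [373271440433, 158262316876]]
tr = 96044156918 + 158262316876 = 254306473794

254306473794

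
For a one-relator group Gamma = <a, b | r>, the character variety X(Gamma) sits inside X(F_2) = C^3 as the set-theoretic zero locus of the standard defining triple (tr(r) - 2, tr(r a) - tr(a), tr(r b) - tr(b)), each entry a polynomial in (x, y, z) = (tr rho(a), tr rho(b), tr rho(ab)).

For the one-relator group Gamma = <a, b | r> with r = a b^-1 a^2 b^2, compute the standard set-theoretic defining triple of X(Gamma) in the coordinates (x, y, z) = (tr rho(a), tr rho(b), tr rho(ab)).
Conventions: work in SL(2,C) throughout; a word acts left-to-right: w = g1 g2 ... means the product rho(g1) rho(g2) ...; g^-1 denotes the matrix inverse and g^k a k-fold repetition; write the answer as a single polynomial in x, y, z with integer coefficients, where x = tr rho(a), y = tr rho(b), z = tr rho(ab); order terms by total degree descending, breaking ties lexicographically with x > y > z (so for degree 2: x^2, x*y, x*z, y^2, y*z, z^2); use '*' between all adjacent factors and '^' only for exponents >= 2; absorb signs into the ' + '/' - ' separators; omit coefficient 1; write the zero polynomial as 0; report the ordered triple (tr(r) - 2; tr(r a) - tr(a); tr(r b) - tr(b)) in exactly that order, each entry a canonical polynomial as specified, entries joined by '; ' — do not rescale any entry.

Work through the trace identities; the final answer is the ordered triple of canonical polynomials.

next, tr(a^2 b) = tr(a)*tr(b a) - tr(b) = x*z - y
tr(a^2) = tr(a)*tr(a) - tr(1) = x^2 - 2
tr(b^2 a^2) = tr(b)*tr(a^2 b) - tr(a^2) = x*y*z - x^2 - y^2 + 2
and tr(b^2 a) = tr(b)*tr(a b) - tr(a) = y*z - x
tr(a^2 b^2 a) = tr(a)*tr(b^2 a^2) - tr(b^2 a) = x^2*y*z - x^3 - x*y^2 - y*z + 3*x
tr(a b a b) = tr(b a)*tr(b a) - tr(1) = z^2 - 2
next, tr(b^2 a b a) = tr(b)*tr(a b a b) - tr(a b a) = y*z^2 - x*z - y
and tr(b^2 a b) = tr(b)*tr(a b^2) - tr(a b) = y^2*z - x*y - z
tr(a^2 b^2 a b) = tr(a)*tr(b^2 a b a) - tr(b^2 a b) = x*y*z^2 - x^2*z - y^2*z + z
and tr(a b^-1 a^2 b^2) = tr(a^2 b^2 a)*tr(b) - tr(a^2 b^2 a b) = x^2*y^2*z - x^3*y - x*y^3 - x*y*z^2 + x^2*z + 3*x*y - z
tr(a^2 b^2 a^2) = tr(a)*tr(a^2 b^2 a) - tr(a^2 b^2) = x^3*y*z - x^4 - x^2*y^2 - 2*x*y*z + 4*x^2 + y^2 - 2
and tr(b a^2 b^2) = tr(b)*tr(a^2 b^2) - tr(a^2 b) = x*y^2*z - x^2*y - y^3 - x*z + 3*y
next, tr(a^2 b^2 a^2 b) = tr(a)*tr(b a^2 b^2 a) - tr(b a^2 b^2) = x^2*y*z^2 - x^3*z - 2*x*y^2*z + x^2*y + y^3 + 2*x*z - 3*y
and tr(a b^-1 a^2 b^2 a) = tr(a^2 b^2 a^2)*tr(b) - tr(a^2 b^2 a^2 b) = x^3*y^2*z - x^4*y - x^2*y^3 - x^2*y*z^2 + x^3*z + 3*x^2*y - 2*x*z + y
tr(b a^3) = tr(a)*tr(b a^2) - tr(b a) = x^2*z - x*y - z
tr(a^2 b^3 a) = tr(b)*tr(b a^3 b) - tr(b a^3) = x^2*y^2*z - x^3*y - x*y^3 - x^2*z - y^2*z + 4*x*y + z
tr(b a b a^2) = tr(a)*tr(b a b a) - tr(b a b) = x*z^2 - y*z - x
tr(a^2 b^3 a b) = tr(b)*tr(b a b a^2 b) - tr(b a b a^2) = x*y^2*z^2 - x^2*y*z - y^3*z - x*z^2 + 2*y*z + x
tr(a b^-1 a^2 b^3) = tr(a^2 b^3 a)*tr(b) - tr(a^2 b^3 a b) = x^2*y^3*z - x^3*y^2 - x*y^4 - x*y^2*z^2 + 4*x*y^2 + x*z^2 - y*z - x
assemble the triple (tr(r) - 2; tr(r a) - x; tr(r b) - y)

x^2*y^2*z - x^3*y - x*y^3 - x*y*z^2 + x^2*z + 3*x*y - z - 2; x^3*y^2*z - x^4*y - x^2*y^3 - x^2*y*z^2 + x^3*z + 3*x^2*y - 2*x*z - x + y; x^2*y^3*z - x^3*y^2 - x*y^4 - x*y^2*z^2 + 4*x*y^2 + x*z^2 - y*z - x - y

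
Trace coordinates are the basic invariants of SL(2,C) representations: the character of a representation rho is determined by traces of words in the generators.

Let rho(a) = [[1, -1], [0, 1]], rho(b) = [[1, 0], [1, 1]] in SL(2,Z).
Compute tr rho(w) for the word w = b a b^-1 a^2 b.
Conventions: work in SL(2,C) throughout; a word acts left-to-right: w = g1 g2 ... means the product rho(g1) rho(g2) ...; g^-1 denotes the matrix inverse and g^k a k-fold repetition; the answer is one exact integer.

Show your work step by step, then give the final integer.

-5

rho(b) = [[1, 0], [1, 1]]
... * rho(a) = [[1, -1], [0, 1]]  ->  [[1, -1], [1, 0]]
... * rho(b^-1) = [[1, 0], [-1, 1]]  ->  [[2, -1], [1, 0]]
... * rho(a) = [[1, -1], [0, 1]]  ->  [[2, -3], [1, -1]]
... * rho(a) = [[1, -1], [0, 1]]  ->  [[2, -5], [1, -2]]
... * rho(b) = [[1, 0], [1, 1]]  ->  [[-3, -5], [-1, -2]]
tr = -3 + -2 = -5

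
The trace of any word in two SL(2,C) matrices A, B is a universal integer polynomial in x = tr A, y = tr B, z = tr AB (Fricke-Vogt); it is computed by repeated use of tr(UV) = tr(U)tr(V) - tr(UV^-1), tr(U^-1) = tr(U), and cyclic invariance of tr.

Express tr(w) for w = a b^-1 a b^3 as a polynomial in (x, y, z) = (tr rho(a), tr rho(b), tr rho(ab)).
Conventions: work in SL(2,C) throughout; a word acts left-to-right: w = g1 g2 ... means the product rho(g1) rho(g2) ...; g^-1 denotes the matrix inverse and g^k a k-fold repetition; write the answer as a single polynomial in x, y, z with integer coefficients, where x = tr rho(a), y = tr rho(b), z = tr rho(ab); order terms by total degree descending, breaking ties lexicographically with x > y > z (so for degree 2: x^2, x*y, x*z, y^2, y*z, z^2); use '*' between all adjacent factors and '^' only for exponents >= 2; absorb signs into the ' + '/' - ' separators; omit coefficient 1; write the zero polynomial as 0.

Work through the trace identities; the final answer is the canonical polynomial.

x*y^3*z - x^2*y^2 - y^4 - y^2*z^2 + 4*y^2 + z^2 - 2

tr(b^2 a) = tr(b) * tr(a b) - tr(a) = y*z - x
tr(b^2) = tr(b) * tr(b) - tr(1) = y^2 - 2
use: tr(a^2 b^2) = tr(a) * tr(b^2 a) - tr(b^2) = x*y*z - x^2 - y^2 + 2
apply: tr(a^2 b) = tr(a) * tr(b a) - tr(b) = x*z - y
tr(a b^3 a) = tr(b) * tr(a^2 b^2) - tr(a^2 b) = x*y^2*z - x^2*y - y^3 - x*z + 3*y
tr(a b a b) = tr(b a) * tr(b a) - tr(1) = z^2 - 2
tr(a b a b^2) = tr(b) * tr(a b a b) - tr(a b a) = y*z^2 - x*z - y
tr(a b^3 a b) = tr(b) * tr(a b a b^2) - tr(a b a b) = y^2*z^2 - x*y*z - y^2 - z^2 + 2
use: tr(a b^-1 a b^3) = tr(a b^3 a) * tr(b) - tr(a b^3 a b) = x*y^3*z - x^2*y^2 - y^4 - y^2*z^2 + 4*y^2 + z^2 - 2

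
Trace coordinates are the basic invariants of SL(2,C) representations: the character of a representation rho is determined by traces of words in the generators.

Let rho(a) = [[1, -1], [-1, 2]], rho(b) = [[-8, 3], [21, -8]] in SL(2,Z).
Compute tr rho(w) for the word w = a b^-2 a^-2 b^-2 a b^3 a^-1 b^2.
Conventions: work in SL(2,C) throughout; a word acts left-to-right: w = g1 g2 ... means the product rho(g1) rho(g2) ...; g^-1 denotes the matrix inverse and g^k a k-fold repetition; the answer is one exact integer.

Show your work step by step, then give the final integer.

rho(a) = [[1, -1], [-1, 2]]
... * rho(b^-1) = [[-8, -3], [-21, -8]]  ->  [[13, 5], [-34, -13]]
... * rho(b^-1) = [[-8, -3], [-21, -8]]  ->  [[-209, -79], [545, 206]]
... * rho(a^-1) = [[2, 1], [1, 1]]  ->  [[-497, -288], [1296, 751]]
... * rho(a^-1) = [[2, 1], [1, 1]]  ->  [[-1282, -785], [3343, 2047]]
... * rho(b^-1) = [[-8, -3], [-21, -8]]  ->  [[26741, 10126], [-69731, -26405]]
... * rho(b^-1) = [[-8, -3], [-21, -8]]  ->  [[-426574, -161231], [1112353, 420433]]
... * rho(a) = [[1, -1], [-1, 2]]  ->  [[-265343, 104112], [691920, -271487]]
... * rho(b) = [[-8, 3], [21, -8]]  ->  [[4309096, -1628925], [-11236587, 4247656]]
... * rho(b) = [[-8, 3], [21, -8]]  ->  [[-68680193, 25958688], [179093472, -67691009]]
... * rho(b) = [[-8, 3], [21, -8]]  ->  [[1094573992, -413710083], [-2854258965, 1078808488]]
... * rho(a^-1) = [[2, 1], [1, 1]]  ->  [[1775437901, 680863909], [-4629709442, -1775450477]]
... * rho(b) = [[-8, 3], [21, -8]]  ->  [[94638881, -120597569], [-246784481, 314475490]]
... * rho(b) = [[-8, 3], [21, -8]]  ->  [[-3289659997, 1248697195], [8578261138, -3256157363]]
tr = -3289659997 + -3256157363 = -6545817360

-6545817360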